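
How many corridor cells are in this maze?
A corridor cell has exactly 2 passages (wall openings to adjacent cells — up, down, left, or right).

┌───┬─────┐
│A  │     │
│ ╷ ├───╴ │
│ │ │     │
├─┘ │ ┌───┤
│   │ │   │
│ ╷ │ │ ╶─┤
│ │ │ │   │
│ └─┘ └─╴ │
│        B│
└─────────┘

Counting cells with exactly 2 passages:
Total corridor cells: 19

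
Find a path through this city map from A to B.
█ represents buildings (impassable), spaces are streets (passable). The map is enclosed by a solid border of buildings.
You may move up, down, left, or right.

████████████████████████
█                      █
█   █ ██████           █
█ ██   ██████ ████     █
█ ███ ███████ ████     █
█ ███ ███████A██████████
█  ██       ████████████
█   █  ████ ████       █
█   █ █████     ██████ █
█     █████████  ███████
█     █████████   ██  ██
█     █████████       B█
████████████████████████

Finding the shortest path from A to B:
Movement: cardinal only
Path length: 39 steps
Directions: up → up → up → up → left → left → left → left → left → left → left → left → down → down → down → down → down → right → right → right → right → right → right → down → down → right → right → right → right → down → down → down → right → right → right → right → right → right → right

Solution:

████████████████████████
█    ↓←←←←←←←↰         █
█   █↓██████ ↑         █
█ ██ ↓ ██████↑████     █
█ ███↓███████↑████     █
█ ███↓███████A██████████
█  ██↳→→→→→↓████████████
█   █  ████↓████       █
█   █ █████↳→→→↓██████ █
█     █████████↓ ███████
█     █████████↓  ██  ██
█     █████████↳→→→→→→B█
████████████████████████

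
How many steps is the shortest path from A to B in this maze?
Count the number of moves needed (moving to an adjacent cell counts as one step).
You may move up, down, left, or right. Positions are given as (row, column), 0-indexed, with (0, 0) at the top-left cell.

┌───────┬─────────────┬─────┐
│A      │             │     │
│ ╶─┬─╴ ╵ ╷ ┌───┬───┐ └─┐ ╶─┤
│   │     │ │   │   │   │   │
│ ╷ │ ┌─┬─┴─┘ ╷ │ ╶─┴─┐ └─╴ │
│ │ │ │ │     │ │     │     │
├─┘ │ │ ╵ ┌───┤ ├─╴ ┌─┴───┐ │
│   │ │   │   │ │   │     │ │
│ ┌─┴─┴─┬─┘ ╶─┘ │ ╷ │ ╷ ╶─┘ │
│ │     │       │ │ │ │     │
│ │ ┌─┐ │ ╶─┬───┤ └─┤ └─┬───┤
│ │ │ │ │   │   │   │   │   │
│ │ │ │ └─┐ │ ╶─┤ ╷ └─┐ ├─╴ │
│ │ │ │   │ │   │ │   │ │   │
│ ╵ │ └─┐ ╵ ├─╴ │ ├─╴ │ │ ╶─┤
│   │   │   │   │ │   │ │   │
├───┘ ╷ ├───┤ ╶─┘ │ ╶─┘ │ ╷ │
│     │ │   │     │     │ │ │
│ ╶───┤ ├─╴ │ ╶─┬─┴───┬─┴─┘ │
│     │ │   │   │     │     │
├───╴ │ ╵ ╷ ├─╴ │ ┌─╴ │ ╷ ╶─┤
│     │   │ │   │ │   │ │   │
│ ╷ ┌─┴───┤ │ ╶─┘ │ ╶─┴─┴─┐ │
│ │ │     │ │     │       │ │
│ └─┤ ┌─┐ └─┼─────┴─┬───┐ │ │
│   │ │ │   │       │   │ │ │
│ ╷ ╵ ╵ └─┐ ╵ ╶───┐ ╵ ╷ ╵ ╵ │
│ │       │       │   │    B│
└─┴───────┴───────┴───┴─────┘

Using BFS to find shortest path:
Start: (0, 0), End: (13, 13)
Path found:
(0,0) → (0,1) → (0,2) → (0,3) → (1,3) → (1,4) → (0,4) → (0,5) → (0,6) → (0,7) → (0,8) → (0,9) → (0,10) → (1,10) → (1,11) → (2,11) → (2,12) → (2,13) → (3,13) → (4,13) → (4,12) → (4,11) → (3,11) → (3,10) → (4,10) → (5,10) → (5,11) → (6,11) → (7,11) → (8,11) → (8,10) → (8,9) → (7,9) → (7,10) → (6,10) → (6,9) → (5,9) → (5,8) → (6,8) → (7,8) → (8,8) → (8,7) → (8,6) → (9,6) → (9,7) → (10,7) → (10,6) → (11,6) → (11,7) → (11,8) → (10,8) → (9,8) → (9,9) → (9,10) → (10,10) → (10,9) → (11,9) → (11,10) → (11,11) → (11,12) → (12,12) → (13,12) → (13,13)
Number of steps: 62

Solution:

┌───────┬─────────────┬─────┐
│A → → ↓│↱ → → → → → ↓│     │
│ ╶─┬─╴ ╵ ╷ ┌───┬───┐ └─┐ ╶─┤
│   │  ↳ ↑│ │   │   │↳ ↓│   │
│ ╷ │ ┌─┬─┴─┘ ╷ │ ╶─┴─┐ └─╴ │
│ │ │ │ │     │ │     │↳ → ↓│
├─┘ │ │ ╵ ┌───┤ ├─╴ ┌─┴───┐ │
│   │ │   │   │ │   │↓ ↰  │↓│
│ ┌─┴─┴─┬─┘ ╶─┘ │ ╷ │ ╷ ╶─┘ │
│ │     │       │ │ │↓│↑ ← ↲│
│ │ ┌─┐ │ ╶─┬───┤ └─┤ └─┬───┤
│ │ │ │ │   │   │↓ ↰│↳ ↓│   │
│ │ │ │ └─┐ │ ╶─┤ ╷ └─┐ ├─╴ │
│ │ │ │   │ │   │↓│↑ ↰│↓│   │
│ ╵ │ └─┐ ╵ ├─╴ │ ├─╴ │ │ ╶─┤
│   │   │   │   │↓│↱ ↑│↓│   │
├───┘ ╷ ├───┤ ╶─┘ │ ╶─┘ │ ╷ │
│     │ │   │↓ ← ↲│↑ ← ↲│ │ │
│ ╶───┤ ├─╴ │ ╶─┬─┴───┬─┴─┘ │
│     │ │   │↳ ↓│↱ → ↓│     │
├───╴ │ ╵ ╷ ├─╴ │ ┌─╴ │ ╷ ╶─┤
│     │   │ │↓ ↲│↑│↓ ↲│ │   │
│ ╷ ┌─┴───┤ │ ╶─┘ │ ╶─┴─┴─┐ │
│ │ │     │ │↳ → ↑│↳ → → ↓│ │
│ └─┤ ┌─┐ └─┼─────┴─┬───┐ │ │
│   │ │ │   │       │   │↓│ │
│ ╷ ╵ ╵ └─┐ ╵ ╶───┐ ╵ ╷ ╵ ╵ │
│ │       │       │   │  ↳ B│
└─┴───────┴───────┴───┴─────┘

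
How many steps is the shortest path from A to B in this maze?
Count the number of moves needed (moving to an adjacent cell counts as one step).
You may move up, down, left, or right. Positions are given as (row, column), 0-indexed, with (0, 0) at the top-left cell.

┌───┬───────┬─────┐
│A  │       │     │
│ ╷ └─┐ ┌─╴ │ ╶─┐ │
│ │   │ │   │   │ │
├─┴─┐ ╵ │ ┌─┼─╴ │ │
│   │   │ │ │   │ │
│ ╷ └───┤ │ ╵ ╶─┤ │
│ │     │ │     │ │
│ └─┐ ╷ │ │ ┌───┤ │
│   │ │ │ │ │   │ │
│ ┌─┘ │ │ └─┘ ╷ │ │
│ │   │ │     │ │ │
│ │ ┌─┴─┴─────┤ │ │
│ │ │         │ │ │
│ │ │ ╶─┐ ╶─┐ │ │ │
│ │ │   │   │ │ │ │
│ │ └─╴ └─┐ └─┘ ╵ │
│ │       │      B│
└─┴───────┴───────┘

Using BFS to find shortest path:
Start: (0, 0), End: (8, 8)
Path found:
(0,0) → (0,1) → (1,1) → (1,2) → (2,2) → (2,3) → (1,3) → (0,3) → (0,4) → (0,5) → (1,5) → (1,4) → (2,4) → (3,4) → (4,4) → (5,4) → (5,5) → (5,6) → (4,6) → (4,7) → (5,7) → (6,7) → (7,7) → (8,7) → (8,8)
Number of steps: 24

Solution:

┌───┬───────┬─────┐
│A ↓│  ↱ → ↓│     │
│ ╷ └─┐ ┌─╴ │ ╶─┐ │
│ │↳ ↓│↑│↓ ↲│   │ │
├─┴─┐ ╵ │ ┌─┼─╴ │ │
│   │↳ ↑│↓│ │   │ │
│ ╷ └───┤ │ ╵ ╶─┤ │
│ │     │↓│     │ │
│ └─┐ ╷ │ │ ┌───┤ │
│   │ │ │↓│ │↱ ↓│ │
│ ┌─┘ │ │ └─┘ ╷ │ │
│ │   │ │↳ → ↑│↓│ │
│ │ ┌─┴─┴─────┤ │ │
│ │ │         │↓│ │
│ │ │ ╶─┐ ╶─┐ │ │ │
│ │ │   │   │ │↓│ │
│ │ └─╴ └─┐ └─┘ ╵ │
│ │       │    ↳ B│
└─┴───────┴───────┘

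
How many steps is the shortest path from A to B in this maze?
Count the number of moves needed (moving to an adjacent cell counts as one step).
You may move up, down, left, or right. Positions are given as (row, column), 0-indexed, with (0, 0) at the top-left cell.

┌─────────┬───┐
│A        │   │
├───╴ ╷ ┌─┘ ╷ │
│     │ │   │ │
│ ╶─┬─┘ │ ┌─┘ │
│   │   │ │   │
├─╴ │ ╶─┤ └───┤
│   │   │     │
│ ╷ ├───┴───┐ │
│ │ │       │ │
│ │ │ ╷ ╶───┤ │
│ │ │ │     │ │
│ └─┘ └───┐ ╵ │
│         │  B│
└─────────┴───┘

Using BFS to find shortest path:
Start: (0, 0), End: (6, 6)
Path found:
(0,0) → (0,1) → (0,2) → (1,2) → (1,1) → (1,0) → (2,0) → (2,1) → (3,1) → (3,0) → (4,0) → (5,0) → (6,0) → (6,1) → (6,2) → (5,2) → (4,2) → (4,3) → (5,3) → (5,4) → (5,5) → (6,5) → (6,6)
Number of steps: 22

Solution:

┌─────────┬───┐
│A → ↓    │   │
├───╴ ╷ ┌─┘ ╷ │
│↓ ← ↲│ │   │ │
│ ╶─┬─┘ │ ┌─┘ │
│↳ ↓│   │ │   │
├─╴ │ ╶─┤ └───┤
│↓ ↲│   │     │
│ ╷ ├───┴───┐ │
│↓│ │↱ ↓    │ │
│ │ │ ╷ ╶───┤ │
│↓│ │↑│↳ → ↓│ │
│ └─┘ └───┐ ╵ │
│↳ → ↑    │↳ B│
└─────────┴───┘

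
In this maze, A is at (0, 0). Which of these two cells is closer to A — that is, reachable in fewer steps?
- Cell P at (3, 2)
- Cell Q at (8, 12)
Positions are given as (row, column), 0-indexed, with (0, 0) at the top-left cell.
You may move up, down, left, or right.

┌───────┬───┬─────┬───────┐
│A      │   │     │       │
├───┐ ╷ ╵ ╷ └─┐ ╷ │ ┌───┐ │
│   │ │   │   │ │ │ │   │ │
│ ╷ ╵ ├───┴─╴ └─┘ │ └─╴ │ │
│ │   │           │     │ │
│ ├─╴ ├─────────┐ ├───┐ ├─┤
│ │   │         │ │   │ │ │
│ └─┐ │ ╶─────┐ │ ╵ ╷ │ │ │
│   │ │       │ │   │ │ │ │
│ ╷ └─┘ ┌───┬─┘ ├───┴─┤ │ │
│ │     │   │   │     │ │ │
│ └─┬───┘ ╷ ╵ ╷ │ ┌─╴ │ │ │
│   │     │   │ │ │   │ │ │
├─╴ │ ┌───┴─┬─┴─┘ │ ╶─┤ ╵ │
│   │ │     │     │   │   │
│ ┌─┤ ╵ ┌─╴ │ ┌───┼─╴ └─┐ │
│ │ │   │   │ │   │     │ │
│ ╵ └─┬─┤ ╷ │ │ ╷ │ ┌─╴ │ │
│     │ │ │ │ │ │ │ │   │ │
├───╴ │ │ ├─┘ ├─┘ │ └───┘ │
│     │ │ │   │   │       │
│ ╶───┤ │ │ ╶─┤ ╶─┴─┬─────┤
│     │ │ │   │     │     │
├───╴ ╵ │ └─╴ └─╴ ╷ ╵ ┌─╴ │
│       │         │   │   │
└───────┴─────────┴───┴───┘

Shortest path A → P at (3, 2): 5 steps
Shortest path A → Q at (8, 12): 70 steps

P is closer (5 steps vs 70 steps).

Path to P:

┌───────┬───┬─────┬───────┐
│A → ↓  │   │     │       │
├───┐ ╷ ╵ ╷ └─┐ ╷ │ ┌───┐ │
│   │↓│   │   │ │ │ │   │ │
│ ╷ ╵ ├───┴─╴ └─┘ │ └─╴ │ │
│ │  ↓│           │     │ │
│ ├─╴ ├─────────┐ ├───┐ ├─┤
│ │  P│         │ │   │ │ │
│ └─┐ │ ╶─────┐ │ ╵ ╷ │ │ │
│   │ │       │ │   │ │ │ │
│ ╷ └─┘ ┌───┬─┘ ├───┴─┤ │ │
│ │     │   │   │     │ │ │
│ └─┬───┘ ╷ ╵ ╷ │ ┌─╴ │ │ │
│   │     │   │ │ │   │ │ │
├─╴ │ ┌───┴─┬─┴─┘ │ ╶─┤ ╵ │
│   │ │     │     │   │   │
│ ┌─┤ ╵ ┌─╴ │ ┌───┼─╴ └─┐ │
│ │ │   │   │ │   │     │ │
│ ╵ └─┬─┤ ╷ │ │ ╷ │ ┌─╴ │ │
│     │ │ │ │ │ │ │ │   │ │
├───╴ │ │ ├─┘ ├─┘ │ └───┘ │
│     │ │ │   │   │       │
│ ╶───┤ │ │ ╶─┤ ╶─┴─┬─────┤
│     │ │ │   │     │     │
├───╴ ╵ │ └─╴ └─╴ ╷ ╵ ┌─╴ │
│       │         │   │   │
└───────┴─────────┴───┴───┘

Path to Q:

┌───────┬───┬─────┬───────┐
│A → ↓  │   │     │       │
├───┐ ╷ ╵ ╷ └─┐ ╷ │ ┌───┐ │
│↓ ↰│↓│   │   │ │ │ │   │ │
│ ╷ ╵ ├───┴─╴ └─┘ │ └─╴ │ │
│↓│↑ ↲│           │     │ │
│ ├─╴ ├─────────┐ ├───┐ ├─┤
│↓│   │↱ → → → ↓│ │   │ │ │
│ └─┐ │ ╶─────┐ │ ╵ ╷ │ │ │
│↳ ↓│ │↑      │↓│   │ │ │ │
│ ╷ └─┘ ┌───┬─┘ ├───┴─┤ │ │
│ │↳ → ↑│↓ ↰│↓ ↲│↱ → ↓│ │ │
│ └─┬───┘ ╷ ╵ ╷ │ ┌─╴ │ │ │
│   │↓ ← ↲│↑ ↲│ │↑│↓ ↲│ │ │
├─╴ │ ┌───┴─┬─┴─┘ │ ╶─┤ ╵ │
│   │↓│↱ → ↓│↱ → ↑│↳ ↓│   │
│ ┌─┤ ╵ ┌─╴ │ ┌───┼─╴ └─┐ │
│ │ │↳ ↑│↓ ↲│↑│   │↓ ↲  │Q│
│ ╵ └─┬─┤ ╷ │ │ ╷ │ ┌─╴ │ │
│     │ │↓│ │↑│ │ │↓│   │↑│
├───╴ │ │ ├─┘ ├─┘ │ └───┘ │
│     │ │↓│↱ ↑│   │↳ → → ↑│
│ ╶───┤ │ │ ╶─┤ ╶─┴─┬─────┤
│     │ │↓│↑ ↰│     │     │
├───╴ ╵ │ └─╴ └─╴ ╷ ╵ ┌─╴ │
│       │↳ → ↑    │   │   │
└───────┴─────────┴───┴───┘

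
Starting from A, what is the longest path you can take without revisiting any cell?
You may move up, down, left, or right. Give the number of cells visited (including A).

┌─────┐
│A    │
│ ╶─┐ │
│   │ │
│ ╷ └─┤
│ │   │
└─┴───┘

Finding longest simple path using DFS:
Start: (0, 0)
Longest path visits 5 cells
Path: A → down → right → down → right

Solution:

┌─────┐
│A    │
│ ╶─┐ │
│↳ ↓│ │
│ ╷ └─┤
│ │↳ B│
└─┴───┘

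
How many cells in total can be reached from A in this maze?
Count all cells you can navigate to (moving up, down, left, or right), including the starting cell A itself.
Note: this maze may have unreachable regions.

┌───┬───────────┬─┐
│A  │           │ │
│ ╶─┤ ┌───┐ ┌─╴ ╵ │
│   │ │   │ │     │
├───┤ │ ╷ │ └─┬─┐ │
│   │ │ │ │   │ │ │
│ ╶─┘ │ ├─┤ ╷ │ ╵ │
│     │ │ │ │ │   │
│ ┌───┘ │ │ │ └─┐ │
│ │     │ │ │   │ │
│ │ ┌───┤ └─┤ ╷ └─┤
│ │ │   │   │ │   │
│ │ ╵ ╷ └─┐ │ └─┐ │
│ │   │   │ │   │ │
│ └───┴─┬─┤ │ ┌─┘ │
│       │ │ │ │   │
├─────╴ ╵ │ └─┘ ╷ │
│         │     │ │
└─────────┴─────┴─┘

Using BFS/flood-fill to find all reachable cells from A:
Maze size: 9 × 9 = 81 total cells
77 cell(s) are walled off and cannot be reached from A.
Reachable cells: 4

Reachable region (· marks reachable cells):

┌───┬───────────┬─┐
│A ·│           │ │
│ ╶─┤ ┌───┐ ┌─╴ ╵ │
│· ·│ │   │ │     │
├───┤ │ ╷ │ └─┬─┐ │
│   │ │ │ │   │ │ │
│ ╶─┘ │ ├─┤ ╷ │ ╵ │
│     │ │ │ │ │   │
│ ┌───┘ │ │ │ └─┐ │
│ │     │ │ │   │ │
│ │ ┌───┤ └─┤ ╷ └─┤
│ │ │   │   │ │   │
│ │ ╵ ╷ └─┐ │ └─┐ │
│ │   │   │ │   │ │
│ └───┴─┬─┤ │ ┌─┘ │
│       │ │ │ │   │
├─────╴ ╵ │ └─┘ ╷ │
│         │     │ │
└─────────┴─────┴─┘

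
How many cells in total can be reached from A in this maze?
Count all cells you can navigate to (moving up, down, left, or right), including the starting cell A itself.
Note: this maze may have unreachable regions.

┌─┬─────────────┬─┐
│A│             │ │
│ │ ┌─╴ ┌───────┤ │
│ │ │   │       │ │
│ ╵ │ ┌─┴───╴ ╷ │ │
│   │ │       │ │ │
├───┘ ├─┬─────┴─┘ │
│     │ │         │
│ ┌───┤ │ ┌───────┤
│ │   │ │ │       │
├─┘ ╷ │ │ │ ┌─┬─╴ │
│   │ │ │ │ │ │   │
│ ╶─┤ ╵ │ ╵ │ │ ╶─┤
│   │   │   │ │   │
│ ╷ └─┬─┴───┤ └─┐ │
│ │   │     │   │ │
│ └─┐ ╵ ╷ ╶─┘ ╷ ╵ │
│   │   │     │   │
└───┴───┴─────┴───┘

Using BFS/flood-fill to find all reachable cells from A:
Maze size: 9 × 9 = 81 total cells
62 cell(s) are walled off and cannot be reached from A.
Reachable cells: 19

Reachable region (· marks reachable cells):

┌─┬─────────────┬─┐
│A│· · · · · · ·│ │
│ │ ┌─╴ ┌───────┤ │
│·│·│· ·│       │ │
│ ╵ │ ┌─┴───╴ ╷ │ │
│· ·│·│       │ │ │
├───┘ ├─┬─────┴─┘ │
│· · ·│ │         │
│ ┌───┤ │ ┌───────┤
│·│   │ │ │       │
├─┘ ╷ │ │ │ ┌─┬─╴ │
│   │ │ │ │ │ │   │
│ ╶─┤ ╵ │ ╵ │ │ ╶─┤
│   │   │   │ │   │
│ ╷ └─┬─┴───┤ └─┐ │
│ │   │     │   │ │
│ └─┐ ╵ ╷ ╶─┘ ╷ ╵ │
│   │   │     │   │
└───┴───┴─────┴───┘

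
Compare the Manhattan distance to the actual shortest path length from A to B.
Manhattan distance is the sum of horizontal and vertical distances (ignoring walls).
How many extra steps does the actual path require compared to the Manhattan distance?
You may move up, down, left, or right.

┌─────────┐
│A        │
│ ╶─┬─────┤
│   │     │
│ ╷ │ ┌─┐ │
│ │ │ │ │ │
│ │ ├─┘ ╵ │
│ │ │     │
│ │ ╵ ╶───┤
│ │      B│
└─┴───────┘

Manhattan distance: |4 - 0| + |4 - 0| = 8
Actual path length: 8
Extra steps: 8 - 8 = 0

Solution:

┌─────────┐
│A        │
│ ╶─┬─────┤
│↳ ↓│     │
│ ╷ │ ┌─┐ │
│ │↓│ │ │ │
│ │ ├─┘ ╵ │
│ │↓│     │
│ │ ╵ ╶───┤
│ │↳ → → B│
└─┴───────┘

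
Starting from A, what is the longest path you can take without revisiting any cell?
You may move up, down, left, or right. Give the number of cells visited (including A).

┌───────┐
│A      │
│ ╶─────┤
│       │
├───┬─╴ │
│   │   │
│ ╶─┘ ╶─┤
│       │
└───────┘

Finding longest simple path using DFS:
Start: (0, 0)
Longest path visits 12 cells
Path: A → down → right → right → right → down → left → down → left → left → up → right

Solution:

┌───────┐
│A      │
│ ╶─────┤
│↳ → → ↓│
├───┬─╴ │
│↱ B│↓ ↲│
│ ╶─┘ ╶─┤
│↑ ← ↲  │
└───────┘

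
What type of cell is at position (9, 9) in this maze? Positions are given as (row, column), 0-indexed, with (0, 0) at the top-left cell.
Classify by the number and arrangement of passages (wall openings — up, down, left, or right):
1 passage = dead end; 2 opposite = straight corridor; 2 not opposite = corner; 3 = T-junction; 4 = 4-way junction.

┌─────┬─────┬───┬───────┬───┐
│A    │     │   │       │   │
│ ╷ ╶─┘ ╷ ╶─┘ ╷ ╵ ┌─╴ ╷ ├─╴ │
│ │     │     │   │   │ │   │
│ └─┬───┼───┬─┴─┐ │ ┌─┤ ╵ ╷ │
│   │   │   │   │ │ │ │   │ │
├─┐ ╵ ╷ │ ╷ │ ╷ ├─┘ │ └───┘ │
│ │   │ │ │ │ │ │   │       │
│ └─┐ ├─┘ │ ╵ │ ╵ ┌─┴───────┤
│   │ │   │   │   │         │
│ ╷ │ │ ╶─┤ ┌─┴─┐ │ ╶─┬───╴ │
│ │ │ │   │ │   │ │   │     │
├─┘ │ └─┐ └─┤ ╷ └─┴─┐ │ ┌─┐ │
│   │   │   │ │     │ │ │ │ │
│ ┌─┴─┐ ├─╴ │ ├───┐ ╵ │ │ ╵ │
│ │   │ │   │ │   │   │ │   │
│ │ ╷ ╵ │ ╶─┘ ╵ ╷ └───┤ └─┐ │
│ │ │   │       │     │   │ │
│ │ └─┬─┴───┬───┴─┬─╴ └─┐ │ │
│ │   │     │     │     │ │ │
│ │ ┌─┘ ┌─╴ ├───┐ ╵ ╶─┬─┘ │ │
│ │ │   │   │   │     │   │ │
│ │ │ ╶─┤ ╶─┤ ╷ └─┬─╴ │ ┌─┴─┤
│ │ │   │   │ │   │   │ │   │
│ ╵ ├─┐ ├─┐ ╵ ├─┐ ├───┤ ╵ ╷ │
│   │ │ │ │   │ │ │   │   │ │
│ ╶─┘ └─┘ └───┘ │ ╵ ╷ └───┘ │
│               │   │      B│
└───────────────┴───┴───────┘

Checking cell at (9, 9):
Number of passages: 2
Cell type: corner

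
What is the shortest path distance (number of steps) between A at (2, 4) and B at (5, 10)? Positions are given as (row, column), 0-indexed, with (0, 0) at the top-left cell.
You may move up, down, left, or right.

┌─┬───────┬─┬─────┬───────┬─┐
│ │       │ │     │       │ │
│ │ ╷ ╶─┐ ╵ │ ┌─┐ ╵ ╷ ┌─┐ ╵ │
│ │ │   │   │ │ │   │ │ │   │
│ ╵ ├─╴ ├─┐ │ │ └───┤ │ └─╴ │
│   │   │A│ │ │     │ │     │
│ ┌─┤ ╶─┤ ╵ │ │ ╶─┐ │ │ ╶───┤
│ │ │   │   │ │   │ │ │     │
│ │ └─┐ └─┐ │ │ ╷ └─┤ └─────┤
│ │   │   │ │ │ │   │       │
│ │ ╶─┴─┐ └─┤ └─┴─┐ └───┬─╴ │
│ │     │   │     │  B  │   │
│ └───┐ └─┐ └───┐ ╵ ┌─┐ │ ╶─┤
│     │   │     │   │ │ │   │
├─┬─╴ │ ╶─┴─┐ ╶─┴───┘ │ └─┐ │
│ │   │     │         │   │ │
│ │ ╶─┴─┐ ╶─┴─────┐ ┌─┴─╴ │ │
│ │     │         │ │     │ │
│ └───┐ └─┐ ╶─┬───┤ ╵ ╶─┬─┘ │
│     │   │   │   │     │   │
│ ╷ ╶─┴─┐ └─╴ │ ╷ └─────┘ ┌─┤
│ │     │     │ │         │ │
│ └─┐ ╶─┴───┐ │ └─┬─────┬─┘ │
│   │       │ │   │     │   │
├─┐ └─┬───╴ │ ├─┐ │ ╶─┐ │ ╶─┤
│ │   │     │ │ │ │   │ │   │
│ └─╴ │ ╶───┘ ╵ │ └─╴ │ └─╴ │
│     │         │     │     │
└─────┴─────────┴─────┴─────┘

Finding path from (2, 4) to (5, 10):
Path: (2,4) → (3,4) → (3,5) → (2,5) → (1,5) → (1,4) → (0,4) → (0,3) → (0,2) → (1,2) → (1,3) → (2,3) → (2,2) → (3,2) → (3,3) → (4,3) → (4,4) → (5,4) → (5,5) → (6,5) → (6,6) → (7,6) → (7,7) → (7,8) → (7,9) → (8,9) → (9,9) → (9,10) → (8,10) → (8,11) → (8,12) → (7,12) → (7,11) → (6,11) → (5,11) → (5,10)
Distance: 35 steps

Solution:

┌─┬───────┬─┬─────┬───────┬─┐
│ │  ↓ ← ↰│ │     │       │ │
│ │ ╷ ╶─┐ ╵ │ ┌─┐ ╵ ╷ ┌─┐ ╵ │
│ │ │↳ ↓│↑ ↰│ │ │   │ │ │   │
│ ╵ ├─╴ ├─┐ │ │ └───┤ │ └─╴ │
│   │↓ ↲│A│↑│ │     │ │     │
│ ┌─┤ ╶─┤ ╵ │ │ ╶─┐ │ │ ╶───┤
│ │ │↳ ↓│↳ ↑│ │   │ │ │     │
│ │ └─┐ └─┐ │ │ ╷ └─┤ └─────┤
│ │   │↳ ↓│ │ │ │   │       │
│ │ ╶─┴─┐ └─┤ └─┴─┐ └───┬─╴ │
│ │     │↳ ↓│     │  B ↰│   │
│ └───┐ └─┐ └───┐ ╵ ┌─┐ │ ╶─┤
│     │   │↳ ↓  │   │ │↑│   │
├─┬─╴ │ ╶─┴─┐ ╶─┴───┘ │ └─┐ │
│ │   │     │↳ → → ↓  │↑ ↰│ │
│ │ ╶─┴─┐ ╶─┴─────┐ ┌─┴─╴ │ │
│ │     │         │↓│↱ → ↑│ │
│ └───┐ └─┐ ╶─┬───┤ ╵ ╶─┬─┘ │
│     │   │   │   │↳ ↑  │   │
│ ╷ ╶─┴─┐ └─╴ │ ╷ └─────┘ ┌─┤
│ │     │     │ │         │ │
│ └─┐ ╶─┴───┐ │ └─┬─────┬─┘ │
│   │       │ │   │     │   │
├─┐ └─┬───╴ │ ├─┐ │ ╶─┐ │ ╶─┤
│ │   │     │ │ │ │   │ │   │
│ └─╴ │ ╶───┘ ╵ │ └─╴ │ └─╴ │
│     │         │     │     │
└─────┴─────────┴─────┴─────┘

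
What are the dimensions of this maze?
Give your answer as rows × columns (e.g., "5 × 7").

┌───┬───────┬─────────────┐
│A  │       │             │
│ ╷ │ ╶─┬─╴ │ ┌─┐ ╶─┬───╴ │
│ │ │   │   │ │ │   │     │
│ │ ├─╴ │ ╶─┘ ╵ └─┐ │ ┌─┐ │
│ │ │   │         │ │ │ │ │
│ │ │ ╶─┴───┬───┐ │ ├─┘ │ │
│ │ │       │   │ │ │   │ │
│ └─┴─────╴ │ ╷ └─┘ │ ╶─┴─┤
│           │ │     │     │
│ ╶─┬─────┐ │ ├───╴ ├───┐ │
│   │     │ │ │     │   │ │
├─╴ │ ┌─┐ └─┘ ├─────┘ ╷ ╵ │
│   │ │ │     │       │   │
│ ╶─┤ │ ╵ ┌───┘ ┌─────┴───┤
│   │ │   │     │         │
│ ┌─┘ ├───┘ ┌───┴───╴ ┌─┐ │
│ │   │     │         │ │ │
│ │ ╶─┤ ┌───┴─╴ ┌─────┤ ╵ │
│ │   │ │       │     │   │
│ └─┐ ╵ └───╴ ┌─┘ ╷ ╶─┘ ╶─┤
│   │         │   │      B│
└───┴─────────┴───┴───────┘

Counting the maze dimensions:
Rows (vertical): 11
Columns (horizontal): 13
Dimensions: 11 × 13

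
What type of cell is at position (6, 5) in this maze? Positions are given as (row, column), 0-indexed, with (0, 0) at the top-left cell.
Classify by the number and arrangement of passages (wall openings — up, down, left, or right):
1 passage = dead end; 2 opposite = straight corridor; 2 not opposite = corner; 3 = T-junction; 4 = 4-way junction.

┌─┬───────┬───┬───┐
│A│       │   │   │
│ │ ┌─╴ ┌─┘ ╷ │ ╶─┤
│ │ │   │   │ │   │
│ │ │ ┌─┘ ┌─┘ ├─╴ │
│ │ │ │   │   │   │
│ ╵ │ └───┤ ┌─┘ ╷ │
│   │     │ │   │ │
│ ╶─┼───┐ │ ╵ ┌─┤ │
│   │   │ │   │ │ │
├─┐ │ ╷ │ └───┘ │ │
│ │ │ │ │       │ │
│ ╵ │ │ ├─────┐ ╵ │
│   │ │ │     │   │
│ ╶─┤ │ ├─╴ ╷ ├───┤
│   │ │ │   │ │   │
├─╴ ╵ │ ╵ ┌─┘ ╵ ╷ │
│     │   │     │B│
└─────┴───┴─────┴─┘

Checking cell at (6, 5):
Number of passages: 3
Cell type: T-junction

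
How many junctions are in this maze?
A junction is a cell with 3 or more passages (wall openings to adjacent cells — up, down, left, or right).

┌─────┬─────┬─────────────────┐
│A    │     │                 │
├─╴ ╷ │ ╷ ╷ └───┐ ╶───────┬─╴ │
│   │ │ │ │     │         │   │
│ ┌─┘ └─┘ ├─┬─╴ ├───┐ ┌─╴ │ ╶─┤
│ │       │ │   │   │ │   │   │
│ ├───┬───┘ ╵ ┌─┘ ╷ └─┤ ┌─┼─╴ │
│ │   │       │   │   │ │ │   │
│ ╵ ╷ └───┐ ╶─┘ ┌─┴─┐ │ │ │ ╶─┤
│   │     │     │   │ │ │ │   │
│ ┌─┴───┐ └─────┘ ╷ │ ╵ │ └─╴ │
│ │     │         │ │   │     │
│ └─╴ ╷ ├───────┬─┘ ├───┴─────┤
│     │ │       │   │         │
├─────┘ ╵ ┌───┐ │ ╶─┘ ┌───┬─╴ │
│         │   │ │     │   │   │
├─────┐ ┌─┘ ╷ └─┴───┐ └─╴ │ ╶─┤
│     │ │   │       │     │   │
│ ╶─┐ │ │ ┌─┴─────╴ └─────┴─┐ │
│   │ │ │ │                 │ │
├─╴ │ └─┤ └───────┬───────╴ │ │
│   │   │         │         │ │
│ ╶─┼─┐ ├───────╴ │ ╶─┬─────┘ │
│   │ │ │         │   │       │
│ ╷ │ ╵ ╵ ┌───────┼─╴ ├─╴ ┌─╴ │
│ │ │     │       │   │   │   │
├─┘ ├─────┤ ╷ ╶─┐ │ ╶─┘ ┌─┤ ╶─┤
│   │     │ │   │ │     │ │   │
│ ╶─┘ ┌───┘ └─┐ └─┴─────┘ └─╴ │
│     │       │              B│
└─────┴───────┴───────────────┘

Checking each cell for number of passages:

Junctions found (3+ passages):
  (0, 1): 3 passages
  (0, 4): 3 passages
  (0, 8): 3 passages
  (1, 10): 3 passages
  (2, 2): 3 passages
  (3, 5): 4 passages
  (4, 0): 3 passages
  (5, 2): 3 passages
  (7, 3): 4 passages
  (7, 10): 3 passages
  (9, 9): 3 passages
  (11, 0): 3 passages
  (11, 12): 3 passages
  (11, 14): 3 passages
  (12, 3): 3 passages
  (12, 6): 3 passages
  (14, 5): 3 passages
  (14, 12): 3 passages
Total junctions: 18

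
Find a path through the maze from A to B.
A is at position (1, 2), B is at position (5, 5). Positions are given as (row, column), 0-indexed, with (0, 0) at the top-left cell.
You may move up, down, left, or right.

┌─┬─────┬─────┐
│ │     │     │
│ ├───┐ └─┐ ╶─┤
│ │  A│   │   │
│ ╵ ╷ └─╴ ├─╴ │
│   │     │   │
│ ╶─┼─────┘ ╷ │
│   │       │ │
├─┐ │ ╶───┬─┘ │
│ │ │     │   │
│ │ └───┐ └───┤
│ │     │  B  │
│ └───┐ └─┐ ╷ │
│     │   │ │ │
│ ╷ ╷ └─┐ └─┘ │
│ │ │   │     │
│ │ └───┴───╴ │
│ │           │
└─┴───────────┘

Finding the shortest path from (1, 2) to (5, 5):
Path length: 17 steps
Directions: left → down → left → down → right → down → down → right → right → down → right → down → right → right → up → up → left

Solution:

┌─┬─────┬─────┐
│ │     │     │
│ ├───┐ └─┐ ╶─┤
│ │↓ A│   │   │
│ ╵ ╷ └─╴ ├─╴ │
│↓ ↲│     │   │
│ ╶─┼─────┘ ╷ │
│↳ ↓│       │ │
├─┐ │ ╶───┬─┘ │
│ │↓│     │   │
│ │ └───┐ └───┤
│ │↳ → ↓│  B ↰│
│ └───┐ └─┐ ╷ │
│     │↳ ↓│ │↑│
│ ╷ ╷ └─┐ └─┘ │
│ │ │   │↳ → ↑│
│ │ └───┴───╴ │
│ │           │
└─┴───────────┘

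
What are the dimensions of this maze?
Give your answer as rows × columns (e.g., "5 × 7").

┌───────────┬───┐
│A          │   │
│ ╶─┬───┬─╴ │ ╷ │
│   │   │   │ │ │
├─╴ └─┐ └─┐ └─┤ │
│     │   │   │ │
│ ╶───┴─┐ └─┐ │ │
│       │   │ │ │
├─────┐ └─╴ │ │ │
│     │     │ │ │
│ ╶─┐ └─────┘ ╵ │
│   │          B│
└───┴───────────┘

Counting the maze dimensions:
Rows (vertical): 6
Columns (horizontal): 8
Dimensions: 6 × 8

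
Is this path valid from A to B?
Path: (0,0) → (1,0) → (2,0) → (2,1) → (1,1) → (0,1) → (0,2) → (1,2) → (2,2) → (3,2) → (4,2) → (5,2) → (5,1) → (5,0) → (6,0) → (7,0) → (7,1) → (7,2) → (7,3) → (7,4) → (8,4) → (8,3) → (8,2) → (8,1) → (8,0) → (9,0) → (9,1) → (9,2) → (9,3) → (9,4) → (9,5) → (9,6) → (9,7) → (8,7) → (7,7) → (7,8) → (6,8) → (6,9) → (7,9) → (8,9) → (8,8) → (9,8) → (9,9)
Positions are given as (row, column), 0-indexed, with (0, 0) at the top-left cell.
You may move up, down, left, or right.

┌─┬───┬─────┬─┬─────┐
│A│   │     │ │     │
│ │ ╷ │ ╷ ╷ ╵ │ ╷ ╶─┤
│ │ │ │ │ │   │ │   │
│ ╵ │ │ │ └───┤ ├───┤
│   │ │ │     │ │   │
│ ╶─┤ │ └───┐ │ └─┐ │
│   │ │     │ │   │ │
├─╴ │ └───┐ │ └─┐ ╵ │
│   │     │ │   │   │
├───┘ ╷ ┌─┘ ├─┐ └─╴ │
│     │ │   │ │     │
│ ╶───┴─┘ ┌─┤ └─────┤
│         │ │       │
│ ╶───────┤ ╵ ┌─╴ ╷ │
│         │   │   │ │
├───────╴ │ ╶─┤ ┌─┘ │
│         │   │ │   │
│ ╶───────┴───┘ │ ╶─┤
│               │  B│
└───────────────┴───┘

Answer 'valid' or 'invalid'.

Checking path validity:
Result: All consecutive moves are passable.

valid

Correct solution:

┌─┬───┬─────┬─┬─────┐
│A│↱ ↓│     │ │     │
│ │ ╷ │ ╷ ╷ ╵ │ ╷ ╶─┤
│↓│↑│↓│ │ │   │ │   │
│ ╵ │ │ │ └───┤ ├───┤
│↳ ↑│↓│ │     │ │   │
│ ╶─┤ │ └───┐ │ └─┐ │
│   │↓│     │ │   │ │
├─╴ │ └───┐ │ └─┐ ╵ │
│   │↓    │ │   │   │
├───┘ ╷ ┌─┘ ├─┐ └─╴ │
│↓ ← ↲│ │   │ │     │
│ ╶───┴─┘ ┌─┤ └─────┤
│↓        │ │    ↱ ↓│
│ ╶───────┤ ╵ ┌─╴ ╷ │
│↳ → → → ↓│   │↱ ↑│↓│
├───────╴ │ ╶─┤ ┌─┘ │
│↓ ← ← ← ↲│   │↑│↓ ↲│
│ ╶───────┴───┘ │ ╶─┤
│↳ → → → → → → ↑│↳ B│
└───────────────┴───┘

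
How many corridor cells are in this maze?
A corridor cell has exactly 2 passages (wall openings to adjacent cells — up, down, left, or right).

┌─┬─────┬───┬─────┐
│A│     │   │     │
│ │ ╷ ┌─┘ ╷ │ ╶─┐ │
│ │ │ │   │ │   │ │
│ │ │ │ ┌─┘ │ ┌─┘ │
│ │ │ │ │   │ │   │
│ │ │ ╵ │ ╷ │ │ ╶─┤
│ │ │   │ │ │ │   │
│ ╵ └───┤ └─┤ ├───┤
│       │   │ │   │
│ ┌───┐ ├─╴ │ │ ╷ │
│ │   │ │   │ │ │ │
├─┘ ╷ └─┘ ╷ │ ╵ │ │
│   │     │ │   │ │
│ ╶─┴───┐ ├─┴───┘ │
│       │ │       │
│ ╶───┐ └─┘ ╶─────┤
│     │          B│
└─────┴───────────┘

Counting cells with exactly 2 passages:
Total corridor cells: 61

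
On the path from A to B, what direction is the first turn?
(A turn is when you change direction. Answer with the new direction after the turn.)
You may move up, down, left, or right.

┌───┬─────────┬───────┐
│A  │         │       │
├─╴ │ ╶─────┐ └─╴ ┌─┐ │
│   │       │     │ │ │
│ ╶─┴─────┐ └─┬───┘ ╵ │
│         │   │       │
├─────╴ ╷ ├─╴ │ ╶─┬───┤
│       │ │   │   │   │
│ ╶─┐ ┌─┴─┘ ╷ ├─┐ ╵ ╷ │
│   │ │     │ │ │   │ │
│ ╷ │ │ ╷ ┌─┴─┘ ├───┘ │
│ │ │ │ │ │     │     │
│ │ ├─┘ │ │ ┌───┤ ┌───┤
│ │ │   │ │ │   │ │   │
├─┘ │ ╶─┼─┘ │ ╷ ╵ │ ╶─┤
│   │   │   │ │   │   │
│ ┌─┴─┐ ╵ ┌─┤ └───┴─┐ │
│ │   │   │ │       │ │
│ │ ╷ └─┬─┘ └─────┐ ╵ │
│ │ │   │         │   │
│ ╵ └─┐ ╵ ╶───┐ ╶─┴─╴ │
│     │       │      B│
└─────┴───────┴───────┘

Directions: right, down, left, down, right, right, right, down, left, left, left, down, right, down, down, down, left, down, down, down, right, up, up, right, down, right, down, right, up, right, right, right, down, right, right, right
First turn direction: down

Solution:

┌───┬─────────┬───────┐
│A ↓│         │       │
├─╴ │ ╶─────┐ └─╴ ┌─┐ │
│↓ ↲│       │     │ │ │
│ ╶─┴─────┐ └─┬───┘ ╵ │
│↳ → → ↓  │   │       │
├─────╴ ╷ ├─╴ │ ╶─┬───┤
│↓ ← ← ↲│ │   │   │   │
│ ╶─┐ ┌─┴─┘ ╷ ├─┐ ╵ ╷ │
│↳ ↓│ │     │ │ │   │ │
│ ╷ │ │ ╷ ┌─┴─┘ ├───┘ │
│ │↓│ │ │ │     │     │
│ │ ├─┘ │ │ ┌───┤ ┌───┤
│ │↓│   │ │ │   │ │   │
├─┘ │ ╶─┼─┘ │ ╷ ╵ │ ╶─┤
│↓ ↲│   │   │ │   │   │
│ ┌─┴─┐ ╵ ┌─┤ └───┴─┐ │
│↓│↱ ↓│   │ │       │ │
│ │ ╷ └─┬─┘ └─────┐ ╵ │
│↓│↑│↳ ↓│↱ → → ↓  │   │
│ ╵ └─┐ ╵ ╶───┐ ╶─┴─╴ │
│↳ ↑  │↳ ↑    │↳ → → B│
└─────┴───────┴───────┘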